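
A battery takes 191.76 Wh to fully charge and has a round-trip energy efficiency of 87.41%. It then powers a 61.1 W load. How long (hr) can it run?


Step 1: E_discharge = eta/100 * E_charge = 87.41/100 * 191.76 = 167.62 Wh
Step 2: t = E_discharge / P = 167.62 / 61.1 = 2.743 hr

2.743 hr


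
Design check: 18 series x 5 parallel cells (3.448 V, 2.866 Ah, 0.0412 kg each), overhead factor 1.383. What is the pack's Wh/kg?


Step 1: V_pack = 18 * 3.448 = 62.064 V
Step 2: C_pack = 5 * 2.866 = 14.33 Ah
Step 3: E_pack = V_pack * C_pack = 62.064 * 14.33 = 889.38 Wh
Step 4: m_pack = 18 * 5 * 0.0412 * 1.383 = 5.1282 kg
Step 5: ED = E_pack / m_pack = 889.38 / 5.1282 = 173.4 Wh/kg

173.4 Wh/kg


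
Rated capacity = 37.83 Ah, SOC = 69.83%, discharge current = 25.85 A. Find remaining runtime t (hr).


Step 1: remaining = SOC/100 * C_total = 69.83/100 * 37.83 = 26.417 Ah
Step 2: t = remaining / I = 26.417 / 25.85 = 1.022 hr

1.022 hr


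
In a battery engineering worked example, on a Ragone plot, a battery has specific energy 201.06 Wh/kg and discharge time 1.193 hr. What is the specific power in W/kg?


P_specific = E / t = 201.06 / 1.193 = 168.5 W/kg

168.5 W/kg


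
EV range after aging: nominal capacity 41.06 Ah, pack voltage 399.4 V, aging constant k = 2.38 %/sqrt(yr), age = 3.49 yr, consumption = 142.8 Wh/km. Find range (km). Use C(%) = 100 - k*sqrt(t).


Step 1: capacity retention = 100 - 2.38 * sqrt(3.49) = 100 - 2.38 * 1.8682 = 95.554%
Step 2: C_now = 41.06 * 95.554/100 = 39.234 Ah
Step 3: E_pack = V * C_now = 399.4 * 39.234 = 15670 Wh
Step 4: range = E_pack / consumption = 15670 / 142.8 = 109.7 km

109.7 km


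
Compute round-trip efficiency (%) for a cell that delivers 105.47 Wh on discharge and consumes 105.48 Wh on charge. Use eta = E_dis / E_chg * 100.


Round-trip efficiency = 105.47/105.48 * 100% = 99.99%

99.99%


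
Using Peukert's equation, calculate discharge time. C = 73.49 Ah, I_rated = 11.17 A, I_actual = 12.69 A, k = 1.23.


t_rated = C / I_rated = 73.49 / 11.17 = 6.5792 hr
(I_rated/I)^k = (0.88022)^1.23 = 0.85477
t = t_rated * (I_rated/I)^k = 6.5792 * 0.85477 = 5.624 hr

5.624 hr


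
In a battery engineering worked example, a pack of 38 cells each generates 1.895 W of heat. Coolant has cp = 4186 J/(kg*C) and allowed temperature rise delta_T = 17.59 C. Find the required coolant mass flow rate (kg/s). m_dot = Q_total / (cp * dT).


Step 1: Total heat Q = 38 * 1.895 W = 72.01 W
Step 2: denom = cp * dT = 4186 * 17.59 = 73632
Step 3: m_dot = 72.01 / 73632 = 9.780e-04 kg/s

9.780e-04 kg/s


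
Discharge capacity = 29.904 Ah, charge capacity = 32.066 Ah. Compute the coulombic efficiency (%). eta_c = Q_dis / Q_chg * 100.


Coulombic efficiency = 29.904/32.066 * 100% = 93.26%

93.26%


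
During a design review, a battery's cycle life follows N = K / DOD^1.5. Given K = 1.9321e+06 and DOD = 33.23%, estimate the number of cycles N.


Step 1: DOD^1.5 = 33.23^1.5 = 191.56
Step 2: N = 1.9321e+06 / 191.56 = 10090 cycles

10090 cycles


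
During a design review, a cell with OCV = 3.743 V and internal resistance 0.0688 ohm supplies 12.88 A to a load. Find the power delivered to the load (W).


Step 1: V_terminal = OCV - I*R = 3.743 - 12.88 * 0.0688 = 2.8569 V
Step 2: P_out = V_terminal * I = 2.8569 * 12.88 = 36.80 W

36.80 W


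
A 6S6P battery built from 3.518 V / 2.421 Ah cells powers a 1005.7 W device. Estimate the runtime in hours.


Step 1: E_pack = Ns * V_cell * Np * C_cell = 6 * 3.518 * 6 * 2.421 = 306.61 Wh
Step 2: t = E_pack / P = 306.61 / 1005.7 = 0.3049 hr

0.3049 hr


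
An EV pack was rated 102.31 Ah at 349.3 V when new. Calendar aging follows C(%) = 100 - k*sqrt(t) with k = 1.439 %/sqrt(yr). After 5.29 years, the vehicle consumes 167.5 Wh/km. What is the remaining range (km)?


Step 1: capacity retention = 100 - 1.439 * sqrt(5.29) = 100 - 1.439 * 2.3 = 96.69%
Step 2: C_now = 102.31 * 96.69/100 = 98.924 Ah
Step 3: E_pack = V * C_now = 349.3 * 98.924 = 34554 Wh
Step 4: range = E_pack / consumption = 34554 / 167.5 = 206.3 km

206.3 km


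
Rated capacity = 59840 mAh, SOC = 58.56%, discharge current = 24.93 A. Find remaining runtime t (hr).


Convert: C_total = 59840 mAh = 59.84 Ah
Step 1: remaining = SOC/100 * C_total = 58.56/100 * 59.84 = 35.042 Ah
Step 2: t = remaining / I = 35.042 / 24.93 = 1.406 hr

1.406 hr


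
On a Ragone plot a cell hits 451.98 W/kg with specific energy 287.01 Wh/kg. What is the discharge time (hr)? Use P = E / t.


t = E / P = 287.01 / 451.98 = 0.6350 hr

0.6350 hr


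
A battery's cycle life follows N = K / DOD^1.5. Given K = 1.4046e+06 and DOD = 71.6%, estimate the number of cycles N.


Step 1: DOD^1.5 = 71.6^1.5 = 605.86
Step 2: N = 1.4046e+06 / 605.86 = 2318 cycles

2318 cycles


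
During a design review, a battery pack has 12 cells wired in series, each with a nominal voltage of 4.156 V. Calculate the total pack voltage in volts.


With 12 cells in series at 4.156 V each, V_pack = 49.872 V

49.872 V


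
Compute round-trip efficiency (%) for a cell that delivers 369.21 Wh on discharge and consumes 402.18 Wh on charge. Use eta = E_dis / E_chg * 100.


eta_e = E_dis / E_chg * 100 = 369.21 / 402.18 * 100 = 91.80%

91.80%


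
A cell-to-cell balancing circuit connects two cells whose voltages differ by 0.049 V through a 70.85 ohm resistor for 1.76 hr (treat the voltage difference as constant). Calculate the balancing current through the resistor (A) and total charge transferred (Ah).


First, Ohm's law: I_bal = 0.049 V / 70.85 ohm = 6.9160e-04 A
Then Q = I * t = 6.9160e-04 A * 1.76 hr = 0.001217 Ah

I=6.9160e-04 A, Q=0.001217 Ah


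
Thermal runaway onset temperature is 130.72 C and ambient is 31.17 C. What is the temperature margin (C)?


Safety margin = 130.72 C - 31.17 C = 99.55 C

99.55 C


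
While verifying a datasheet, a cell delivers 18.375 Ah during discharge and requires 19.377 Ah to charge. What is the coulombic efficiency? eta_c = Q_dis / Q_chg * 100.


eta_c = Q_dis / Q_chg * 100 = 18.375 / 19.377 * 100 = 94.83%

94.83%


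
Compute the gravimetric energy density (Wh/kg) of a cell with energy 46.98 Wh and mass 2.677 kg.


Specific energy = 46.98 Wh / 2.677 kg = 17.55 Wh/kg

17.55 Wh/kg


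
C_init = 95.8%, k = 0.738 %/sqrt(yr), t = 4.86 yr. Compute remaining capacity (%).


Step 1: sqrt(4.86 yr) = 2.2045
Step 2: drop = 0.738 * 2.2045 = 1.6269
Step 3: C_final = 95.8 - 1.6269 = 94.17%

94.17%


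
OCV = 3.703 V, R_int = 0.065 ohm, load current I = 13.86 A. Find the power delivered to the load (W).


Step 1: V_terminal = OCV - I*R = 3.703 - 13.86 * 0.065 = 2.8021 V
Step 2: P_out = V_terminal * I = 2.8021 * 13.86 = 38.84 W

38.84 W


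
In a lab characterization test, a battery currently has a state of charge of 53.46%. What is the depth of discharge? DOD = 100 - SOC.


DOD = 100 - SOC = 100 - 53.46 = 46.54%

46.54%


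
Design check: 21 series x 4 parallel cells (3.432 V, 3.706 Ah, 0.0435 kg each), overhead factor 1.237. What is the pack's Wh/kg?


Step 1: V_pack = 21 * 3.432 = 72.072 V
Step 2: C_pack = 4 * 3.706 = 14.824 Ah
Step 3: E_pack = V_pack * C_pack = 72.072 * 14.824 = 1068.4 Wh
Step 4: m_pack = 21 * 4 * 0.0435 * 1.237 = 4.52 kg
Step 5: ED = E_pack / m_pack = 1068.4 / 4.52 = 236.4 Wh/kg

236.4 Wh/kg


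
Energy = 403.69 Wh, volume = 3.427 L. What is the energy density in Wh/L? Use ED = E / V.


Volumetric ED = 403.69 Wh / 3.427 L = 117.8 Wh/L

117.8 Wh/L


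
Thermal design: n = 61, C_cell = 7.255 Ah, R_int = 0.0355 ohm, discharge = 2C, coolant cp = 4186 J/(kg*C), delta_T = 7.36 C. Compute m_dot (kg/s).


Step 1: I = 2 * 7.255 = 14.51 A
Step 2: Q_cell = I^2 * R = 14.51^2 * 0.0355 = 7.4742 W
Step 3: Q_total = 61 * 7.4742 = 455.93 W
Step 4: m_dot = Q_total / (cp * dT) = 455.93 / (4186 * 7.36) = 0.01480 kg/s

0.01480 kg/s


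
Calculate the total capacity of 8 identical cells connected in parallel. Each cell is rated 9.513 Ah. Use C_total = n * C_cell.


Parallel capacities add: 8 * 9.513 Ah = 76.104 Ah

76.104 Ah


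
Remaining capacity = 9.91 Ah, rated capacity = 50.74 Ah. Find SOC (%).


SOC% = 9.91 / 50.74 * 100 = 19.53%

19.53%


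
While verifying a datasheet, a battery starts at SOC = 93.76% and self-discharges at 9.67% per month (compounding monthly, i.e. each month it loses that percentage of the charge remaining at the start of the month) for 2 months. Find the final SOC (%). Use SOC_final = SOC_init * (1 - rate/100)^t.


Monthly retention factor = 1 - 9.67/100 = 0.9033
Over 2 months: factor^2 = 0.81595
SOC_final = 93.76 * 0.81595 = 76.50%

76.50%


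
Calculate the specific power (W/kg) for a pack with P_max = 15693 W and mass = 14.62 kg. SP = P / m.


Specific power = 15693 W / 14.62 kg = 1073 W/kg

1073 W/kg


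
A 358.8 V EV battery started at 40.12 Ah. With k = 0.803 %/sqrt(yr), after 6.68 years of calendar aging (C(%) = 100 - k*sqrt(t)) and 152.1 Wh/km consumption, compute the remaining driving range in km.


Step 1: capacity retention = 100 - 0.803 * sqrt(6.68) = 100 - 0.803 * 2.5846 = 97.925%
Step 2: C_now = 40.12 * 97.925/100 = 39.288 Ah
Step 3: E_pack = V * C_now = 358.8 * 39.288 = 14097 Wh
Step 4: range = E_pack / consumption = 14097 / 152.1 = 92.68 km

92.68 km


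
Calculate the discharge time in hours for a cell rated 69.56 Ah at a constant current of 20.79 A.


t = capacity / current = 69.56 / 20.79 = 3.346 hr

3.346 hr


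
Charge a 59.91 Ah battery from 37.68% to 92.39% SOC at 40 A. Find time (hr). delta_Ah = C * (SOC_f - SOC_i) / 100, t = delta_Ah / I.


Step 1: dSOC = 92.39% - 37.68% = 54.71%
Step 2: delta_Ah = 59.91 * 54.71 / 100 = 32.777 Ah
Step 3: t = 32.777 / 40 = 0.8194 hr

0.8194 hr


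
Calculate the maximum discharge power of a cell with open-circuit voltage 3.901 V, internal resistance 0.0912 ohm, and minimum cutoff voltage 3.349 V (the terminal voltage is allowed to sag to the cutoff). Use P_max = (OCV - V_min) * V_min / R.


dV = OCV - V_min = 0.552 V (so I_max = dV / R)
P_max = dV * V_min / R = 0.552 * 3.349 / 0.0912 = 20.27 W

20.27 W


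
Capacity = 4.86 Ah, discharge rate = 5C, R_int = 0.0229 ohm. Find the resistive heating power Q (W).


Step 1: I = C_rate * capacity = 5 * 4.86 = 24.3 A
Step 2: Q = I^2 * R = 24.3^2 * 0.0229 = 590.49 * 0.0229 = 13.52 W

13.52 W


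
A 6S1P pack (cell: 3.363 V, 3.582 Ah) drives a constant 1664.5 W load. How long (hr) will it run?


Step 1: E_pack = Ns * V_cell * Np * C_cell = 6 * 3.363 * 1 * 3.582 = 72.278 Wh
Step 2: t = E_pack / P = 72.278 / 1664.5 = 0.04342 hr

0.04342 hr


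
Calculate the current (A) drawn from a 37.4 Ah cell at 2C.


At 2C: I = 2 * 37.4 Ah = 74.8 A

74.8 A


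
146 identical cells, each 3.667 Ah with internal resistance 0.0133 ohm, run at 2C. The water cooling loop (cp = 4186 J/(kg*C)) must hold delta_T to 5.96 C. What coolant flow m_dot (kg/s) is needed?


Step 1: I = 2 * 3.667 = 7.334 A
Step 2: Q_cell = I^2 * R = 7.334^2 * 0.0133 = 0.71537 W
Step 3: Q_total = 146 * 0.71537 = 104.44 W
Step 4: m_dot = Q_total / (cp * dT) = 104.44 / (4186 * 5.96) = 0.004186 kg/s

0.004186 kg/s


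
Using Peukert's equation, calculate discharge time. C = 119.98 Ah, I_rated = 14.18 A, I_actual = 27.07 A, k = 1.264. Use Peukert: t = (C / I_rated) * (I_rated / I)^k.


Step 1: t_rated = C / I_rated = 119.98 / 14.18 = 8.4612 hr
Step 2: ratio = 14.18 / 27.07 = 0.52383
Step 3: ratio^k = 0.52383^1.264 = 0.44163
Step 4: t = t_rated * ratio^k = 8.4612 * 0.44163 = 3.737 hr

3.737 hr


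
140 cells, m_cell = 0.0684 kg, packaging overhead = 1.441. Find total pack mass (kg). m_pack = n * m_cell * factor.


m_pack = n * m_cell * overhead = 140 * 0.0684 * 1.441 = 13.80 kg

13.80 kg


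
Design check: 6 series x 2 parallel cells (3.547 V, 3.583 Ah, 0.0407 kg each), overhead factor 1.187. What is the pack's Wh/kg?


Step 1: V_pack = 6 * 3.547 = 21.282 V
Step 2: C_pack = 2 * 3.583 = 7.166 Ah
Step 3: E_pack = V_pack * C_pack = 21.282 * 7.166 = 152.51 Wh
Step 4: m_pack = 6 * 2 * 0.0407 * 1.187 = 0.57973 kg
Step 5: ED = E_pack / m_pack = 152.51 / 0.57973 = 263.1 Wh/kg

263.1 Wh/kg


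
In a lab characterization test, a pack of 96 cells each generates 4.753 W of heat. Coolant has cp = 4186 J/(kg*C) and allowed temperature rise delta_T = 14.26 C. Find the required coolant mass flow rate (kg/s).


Step 1: Total heat Q = 96 * 4.753 W = 456.29 W
Step 2: denom = cp * dT = 4186 * 14.26 = 59692
Step 3: m_dot = 456.29 / 59692 = 0.007644 kg/s

0.007644 kg/s


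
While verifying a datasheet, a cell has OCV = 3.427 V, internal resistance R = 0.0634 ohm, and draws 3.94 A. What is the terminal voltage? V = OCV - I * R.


IR drop = 3.94 * 0.0634 = 0.2498 V
V = 3.427 - 0.2498 = 3.177 V

3.177 V


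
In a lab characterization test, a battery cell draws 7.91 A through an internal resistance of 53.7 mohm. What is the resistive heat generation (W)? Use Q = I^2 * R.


Convert: R = 53.7 mohm = 0.0537 ohm
Q = I^2 * R = 7.91^2 * 0.0537 = 3.360 W

3.360 W


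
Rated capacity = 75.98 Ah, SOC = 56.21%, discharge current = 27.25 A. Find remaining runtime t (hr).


Step 1: remaining = SOC/100 * C_total = 56.21/100 * 75.98 = 42.708 Ah
Step 2: t = remaining / I = 42.708 / 27.25 = 1.567 hr

1.567 hr


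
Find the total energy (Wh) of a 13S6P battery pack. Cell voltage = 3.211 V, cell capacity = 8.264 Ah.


V_pack = 13 * 3.211 = 41.743 V
C_pack = 6 * 8.264 = 49.584 Ah
E = V_pack * C_pack = 41.743 * 49.584 = 2070 Wh

2070 Wh


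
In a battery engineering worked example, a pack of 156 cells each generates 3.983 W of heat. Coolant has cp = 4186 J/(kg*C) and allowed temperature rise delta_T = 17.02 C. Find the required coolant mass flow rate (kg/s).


Step 1: Total heat Q = 156 * 3.983 W = 621.35 W
Step 2: denom = cp * dT = 4186 * 17.02 = 71246
Step 3: m_dot = 621.35 / 71246 = 0.008721 kg/s

0.008721 kg/s


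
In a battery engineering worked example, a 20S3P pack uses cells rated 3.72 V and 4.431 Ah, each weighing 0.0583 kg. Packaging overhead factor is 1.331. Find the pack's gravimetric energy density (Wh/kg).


Step 1: V_pack = 20 * 3.72 = 74.4 V
Step 2: C_pack = 3 * 4.431 = 13.293 Ah
Step 3: E_pack = V_pack * C_pack = 74.4 * 13.293 = 989 Wh
Step 4: m_pack = 20 * 3 * 0.0583 * 1.331 = 4.6558 kg
Step 5: ED = E_pack / m_pack = 989 / 4.6558 = 212.4 Wh/kg

212.4 Wh/kg


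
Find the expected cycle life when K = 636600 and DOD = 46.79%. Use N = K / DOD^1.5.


DOD^1.5 = 320.06
N = K / DOD^1.5 = 636600 / 320.06 = 1989

1989 cycles


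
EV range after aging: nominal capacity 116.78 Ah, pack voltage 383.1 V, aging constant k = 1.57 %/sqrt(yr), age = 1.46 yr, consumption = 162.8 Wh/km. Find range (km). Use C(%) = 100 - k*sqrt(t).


Step 1: capacity retention = 100 - 1.57 * sqrt(1.46) = 100 - 1.57 * 1.2083 = 98.103%
Step 2: C_now = 116.78 * 98.103/100 = 114.56 Ah
Step 3: E_pack = V * C_now = 383.1 * 114.56 = 43888 Wh
Step 4: range = E_pack / consumption = 43888 / 162.8 = 269.6 km

269.6 km


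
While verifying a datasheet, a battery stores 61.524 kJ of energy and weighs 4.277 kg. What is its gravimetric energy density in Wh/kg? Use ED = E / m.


Convert: E = 61.524 kJ = 17.09 Wh
ED = E / m = 17.09 / 4.277 = 3.996 Wh/kg

3.996 Wh/kg


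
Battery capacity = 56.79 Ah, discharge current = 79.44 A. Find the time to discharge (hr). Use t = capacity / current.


Runtime = 56.79 Ah / 79.44 A = 0.7149 hr

0.7149 hr


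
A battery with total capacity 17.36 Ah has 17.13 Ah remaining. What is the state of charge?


SOC% = 17.13 / 17.36 * 100 = 98.68%

98.68%


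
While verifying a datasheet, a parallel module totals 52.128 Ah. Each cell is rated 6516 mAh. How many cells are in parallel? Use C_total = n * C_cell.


Convert: C_cell = 6516 mAh = 6.516 Ah
n = C_total / C_cell = 52.128 / 6.516 = 8

8


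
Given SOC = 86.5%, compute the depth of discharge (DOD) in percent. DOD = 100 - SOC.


DOD = 100 - SOC = 100 - 86.5 = 13.5%

13.5%


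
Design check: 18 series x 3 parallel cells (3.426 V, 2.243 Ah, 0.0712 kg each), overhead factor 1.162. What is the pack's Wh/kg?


Step 1: V_pack = 18 * 3.426 = 61.668 V
Step 2: C_pack = 3 * 2.243 = 6.729 Ah
Step 3: E_pack = V_pack * C_pack = 61.668 * 6.729 = 414.96 Wh
Step 4: m_pack = 18 * 3 * 0.0712 * 1.162 = 4.4677 kg
Step 5: ED = E_pack / m_pack = 414.96 / 4.4677 = 92.88 Wh/kg

92.88 Wh/kg


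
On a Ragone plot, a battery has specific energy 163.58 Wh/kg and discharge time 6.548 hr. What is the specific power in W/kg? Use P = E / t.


P_specific = E / t = 163.58 / 6.548 = 24.98 W/kg

24.98 W/kg


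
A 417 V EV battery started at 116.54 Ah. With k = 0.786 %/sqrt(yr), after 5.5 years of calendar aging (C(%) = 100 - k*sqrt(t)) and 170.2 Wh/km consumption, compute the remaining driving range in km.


Step 1: capacity retention = 100 - 0.786 * sqrt(5.5) = 100 - 0.786 * 2.3452 = 98.157%
Step 2: C_now = 116.54 * 98.157/100 = 114.39 Ah
Step 3: E_pack = V * C_now = 417 * 114.39 = 47701 Wh
Step 4: range = E_pack / consumption = 47701 / 170.2 = 280.3 km

280.3 km


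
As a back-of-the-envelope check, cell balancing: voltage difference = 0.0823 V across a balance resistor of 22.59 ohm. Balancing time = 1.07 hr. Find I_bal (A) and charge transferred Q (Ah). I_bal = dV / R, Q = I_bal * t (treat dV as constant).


I_bal = dV / R = 0.0823 / 22.59 = 0.0036432 A
Q = I_bal * t = 0.0036432 * 1.07 = 0.003898 Ah

I=0.0036432 A, Q=0.003898 Ah


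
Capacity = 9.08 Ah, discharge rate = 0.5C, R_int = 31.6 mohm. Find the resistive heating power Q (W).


Convert: R = 31.6 mohm = 0.0316 ohm
Step 1: I = C_rate * capacity = 0.5 * 9.08 = 4.54 A
Step 2: Q = I^2 * R = 4.54^2 * 0.0316 = 20.612 * 0.0316 = 0.6513 W

0.6513 W


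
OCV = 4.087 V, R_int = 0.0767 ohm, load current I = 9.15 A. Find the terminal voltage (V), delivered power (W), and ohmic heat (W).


Step 1: V_terminal = OCV - I*R = 4.087 - 9.15 * 0.0767 = 3.3852 V
Step 2: P_out = V_terminal * I = 3.3852 * 9.15 = 30.97 W
Step 3: Q = I^2 * R = 9.15^2 * 0.0767 = 6.422 W

V=3.3852 V, P=30.97 W, Q=6.422 W


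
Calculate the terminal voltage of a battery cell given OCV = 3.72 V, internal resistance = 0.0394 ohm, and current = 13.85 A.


V = OCV - I*R = 3.72 - 13.85 * 0.0394 = 3.174 V

3.174 V


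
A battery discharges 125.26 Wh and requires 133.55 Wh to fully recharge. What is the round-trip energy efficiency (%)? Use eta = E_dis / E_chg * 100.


eta_e = E_dis / E_chg * 100 = 125.26 / 133.55 * 100 = 93.79%

93.79%


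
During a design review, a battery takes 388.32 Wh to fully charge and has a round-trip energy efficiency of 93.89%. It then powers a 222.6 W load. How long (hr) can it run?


Step 1: E_discharge = eta/100 * E_charge = 93.89/100 * 388.32 = 364.59 Wh
Step 2: t = E_discharge / P = 364.59 / 222.6 = 1.638 hr

1.638 hr


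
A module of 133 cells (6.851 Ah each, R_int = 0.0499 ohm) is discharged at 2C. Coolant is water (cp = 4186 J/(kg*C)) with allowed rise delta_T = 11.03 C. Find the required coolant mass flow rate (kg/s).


Step 1: I = 2 * 6.851 = 13.702 A
Step 2: Q_cell = I^2 * R = 13.702^2 * 0.0499 = 9.3685 W
Step 3: Q_total = 133 * 9.3685 = 1246 W
Step 4: m_dot = Q_total / (cp * dT) = 1246 / (4186 * 11.03) = 0.02699 kg/s

0.02699 kg/s


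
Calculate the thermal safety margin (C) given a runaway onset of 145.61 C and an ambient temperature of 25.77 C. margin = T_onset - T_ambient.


margin = T_onset - T_ambient = 145.61 - 25.77 = 119.84 C

119.84 C


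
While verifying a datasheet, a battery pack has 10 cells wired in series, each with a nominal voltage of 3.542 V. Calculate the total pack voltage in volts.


With 10 cells in series at 3.542 V each, V_pack = 35.42 V

35.42 V


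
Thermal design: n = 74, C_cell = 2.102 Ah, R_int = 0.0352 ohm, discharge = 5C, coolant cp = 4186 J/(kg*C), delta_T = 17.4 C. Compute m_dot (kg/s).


Step 1: I = 5 * 2.102 = 10.51 A
Step 2: Q_cell = I^2 * R = 10.51^2 * 0.0352 = 3.8882 W
Step 3: Q_total = 74 * 3.8882 = 287.73 W
Step 4: m_dot = Q_total / (cp * dT) = 287.73 / (4186 * 17.4) = 0.003950 kg/s

0.003950 kg/s


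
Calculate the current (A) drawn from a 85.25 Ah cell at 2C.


At 2C: I = 2 * 85.25 Ah = 170.5 A

170.5 A


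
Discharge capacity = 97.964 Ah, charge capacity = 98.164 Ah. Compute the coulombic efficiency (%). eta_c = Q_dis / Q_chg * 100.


eta_c = Q_dis / Q_chg * 100 = 97.964 / 98.164 * 100 = 99.80%

99.80%


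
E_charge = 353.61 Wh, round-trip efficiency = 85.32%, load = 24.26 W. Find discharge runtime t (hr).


Step 1: E_discharge = eta/100 * E_charge = 85.32/100 * 353.61 = 301.7 Wh
Step 2: t = E_discharge / P = 301.7 / 24.26 = 12.44 hr

12.44 hr


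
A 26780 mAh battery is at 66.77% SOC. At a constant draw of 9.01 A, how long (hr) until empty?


Convert: C_total = 26780 mAh = 26.78 Ah
Step 1: remaining = SOC/100 * C_total = 66.77/100 * 26.78 = 17.881 Ah
Step 2: t = remaining / I = 17.881 / 9.01 = 1.985 hr

1.985 hr


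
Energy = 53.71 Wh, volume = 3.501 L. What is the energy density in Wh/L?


Volumetric ED = 53.71 Wh / 3.501 L = 15.34 Wh/L

15.34 Wh/L


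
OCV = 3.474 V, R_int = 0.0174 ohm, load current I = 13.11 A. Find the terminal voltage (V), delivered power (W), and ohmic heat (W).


Step 1: V_terminal = OCV - I*R = 3.474 - 13.11 * 0.0174 = 3.2459 V
Step 2: P_out = V_terminal * I = 3.2459 * 13.11 = 42.55 W
Step 3: Q = I^2 * R = 13.11^2 * 0.0174 = 2.991 W

V=3.2459 V, P=42.55 W, Q=2.991 W


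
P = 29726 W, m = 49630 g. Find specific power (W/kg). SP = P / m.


Convert: m = 49630 g = 49.63 kg
Specific power = 29726 W / 49.63 kg = 599.0 W/kg

599.0 W/kg


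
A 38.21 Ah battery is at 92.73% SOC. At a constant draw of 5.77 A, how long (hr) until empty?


Step 1: remaining = SOC/100 * C_total = 92.73/100 * 38.21 = 35.432 Ah
Step 2: t = remaining / I = 35.432 / 5.77 = 6.141 hr

6.141 hr


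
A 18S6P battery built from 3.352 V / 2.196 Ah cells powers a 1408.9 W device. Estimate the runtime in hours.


Step 1: E_pack = Ns * V_cell * Np * C_cell = 18 * 3.352 * 6 * 2.196 = 794.99 Wh
Step 2: t = E_pack / P = 794.99 / 1408.9 = 0.5643 hr

0.5643 hr


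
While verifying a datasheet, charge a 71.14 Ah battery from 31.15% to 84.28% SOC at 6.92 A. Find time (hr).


delta_Ah = 71.14 * (84.28 - 31.15) / 100 = 37.797 Ah
t = delta_Ah / I = 37.797 / 6.92 = 5.462 hr

5.462 hr


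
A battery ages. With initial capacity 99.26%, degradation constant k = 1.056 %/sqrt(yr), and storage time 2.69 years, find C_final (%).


sqrt(t) = sqrt(2.69) = 1.6401
C_final = 99.26 - 1.056 * 1.6401 = 97.53%

97.53%


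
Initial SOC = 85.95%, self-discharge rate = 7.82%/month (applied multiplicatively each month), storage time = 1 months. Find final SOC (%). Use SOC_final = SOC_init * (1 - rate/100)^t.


decay = (1 - 7.82/100)^1 = 0.9218
SOC_final = 85.95 * 0.9218 = 79.23%

79.23%


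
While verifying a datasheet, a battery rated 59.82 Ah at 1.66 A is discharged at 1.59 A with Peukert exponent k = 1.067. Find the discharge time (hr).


Step 1: t_rated = C / I_rated = 59.82 / 1.66 = 36.036 hr
Step 2: ratio = 1.66 / 1.59 = 1.044
Step 3: ratio^k = 1.044^1.067 = 1.047
Step 4: t = t_rated * ratio^k = 36.036 * 1.047 = 37.73 hr

37.73 hr


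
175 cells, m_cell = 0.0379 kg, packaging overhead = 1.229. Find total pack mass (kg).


m_pack = n * m_cell * overhead = 175 * 0.0379 * 1.229 = 8.151 kg

8.151 kg


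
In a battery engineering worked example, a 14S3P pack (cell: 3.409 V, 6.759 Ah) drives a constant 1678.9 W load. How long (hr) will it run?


Step 1: E_pack = Ns * V_cell * Np * C_cell = 14 * 3.409 * 3 * 6.759 = 967.74 Wh
Step 2: t = E_pack / P = 967.74 / 1678.9 = 0.5764 hr

0.5764 hr


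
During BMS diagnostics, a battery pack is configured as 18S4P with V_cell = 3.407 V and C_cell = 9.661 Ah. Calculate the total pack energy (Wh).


V_pack = 18 * 3.407 = 61.326 V
C_pack = 4 * 9.661 = 38.644 Ah
E = V_pack * C_pack = 61.326 * 38.644 = 2370 Wh

2370 Wh


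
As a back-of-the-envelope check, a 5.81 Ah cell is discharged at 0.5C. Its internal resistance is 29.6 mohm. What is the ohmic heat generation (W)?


Convert: R = 29.6 mohm = 0.0296 ohm
Step 1: I = C_rate * capacity = 0.5 * 5.81 = 2.905 A
Step 2: Q = I^2 * R = 2.905^2 * 0.0296 = 8.439 * 0.0296 = 0.2498 W

0.2498 W


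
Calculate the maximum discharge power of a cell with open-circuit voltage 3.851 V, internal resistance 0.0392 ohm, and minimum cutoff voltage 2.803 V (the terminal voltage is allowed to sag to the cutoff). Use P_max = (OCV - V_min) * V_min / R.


P_max = (OCV - V_min) * V_min / R = (3.851 - 2.803) * 2.803 / 0.0392 = 1.048 * 2.803 / 0.0392 = 74.94 W

74.94 W


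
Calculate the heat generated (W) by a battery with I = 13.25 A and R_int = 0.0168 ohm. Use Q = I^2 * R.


Q = I^2 * R = 13.25^2 * 0.0168 = 2.949 W

2.949 W


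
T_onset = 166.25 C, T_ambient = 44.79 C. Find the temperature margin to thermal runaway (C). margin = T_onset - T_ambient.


margin = T_onset - T_ambient = 166.25 - 44.79 = 121.46 C

121.46 C


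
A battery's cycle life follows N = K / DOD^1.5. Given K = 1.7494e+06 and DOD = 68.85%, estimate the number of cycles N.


Step 1: DOD^1.5 = 68.85^1.5 = 571.29
Step 2: N = 1.7494e+06 / 571.29 = 3062 cycles

3062 cycles


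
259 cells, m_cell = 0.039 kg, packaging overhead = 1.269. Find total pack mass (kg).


m_pack = n * m_cell * overhead = 259 * 0.039 * 1.269 = 12.82 kg

12.82 kg


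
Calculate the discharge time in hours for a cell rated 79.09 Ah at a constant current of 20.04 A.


t = capacity / current = 79.09 / 20.04 = 3.947 hr

3.947 hr


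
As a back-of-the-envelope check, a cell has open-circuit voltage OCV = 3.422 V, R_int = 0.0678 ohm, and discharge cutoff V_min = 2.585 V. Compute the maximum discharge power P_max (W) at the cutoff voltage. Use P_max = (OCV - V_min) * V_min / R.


dV = OCV - V_min = 0.837 V (so I_max = dV / R)
P_max = dV * V_min / R = 0.837 * 2.585 / 0.0678 = 31.91 W

31.91 W


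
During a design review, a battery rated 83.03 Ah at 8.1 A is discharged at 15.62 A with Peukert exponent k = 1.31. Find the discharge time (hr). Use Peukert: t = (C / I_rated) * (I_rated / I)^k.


t_rated = C / I_rated = 83.03 / 8.1 = 10.251 hr
(I_rated/I)^k = (0.51857)^1.31 = 0.42306
t = t_rated * (I_rated/I)^k = 10.251 * 0.42306 = 4.337 hr

4.337 hr


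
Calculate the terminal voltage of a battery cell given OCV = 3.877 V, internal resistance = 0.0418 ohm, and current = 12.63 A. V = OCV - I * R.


V = OCV - I*R = 3.877 - 12.63 * 0.0418 = 3.349 V

3.349 V


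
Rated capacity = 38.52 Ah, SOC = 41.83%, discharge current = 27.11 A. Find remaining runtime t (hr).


Step 1: remaining = SOC/100 * C_total = 41.83/100 * 38.52 = 16.113 Ah
Step 2: t = remaining / I = 16.113 / 27.11 = 0.5944 hr

0.5944 hr


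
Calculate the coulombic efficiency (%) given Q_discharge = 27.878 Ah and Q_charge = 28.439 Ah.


eta_c = Q_dis / Q_chg * 100 = 27.878 / 28.439 * 100 = 98.03%

98.03%


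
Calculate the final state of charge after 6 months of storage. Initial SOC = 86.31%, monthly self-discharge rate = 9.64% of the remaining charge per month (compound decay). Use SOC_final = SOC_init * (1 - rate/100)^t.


Monthly retention factor = 1 - 9.64/100 = 0.9036
Over 6 months: factor^6 = 0.54432
SOC_final = 86.31 * 0.54432 = 46.98%

46.98%


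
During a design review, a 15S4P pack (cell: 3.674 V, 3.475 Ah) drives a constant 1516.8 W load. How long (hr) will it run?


Step 1: E_pack = Ns * V_cell * Np * C_cell = 15 * 3.674 * 4 * 3.475 = 766.03 Wh
Step 2: t = E_pack / P = 766.03 / 1516.8 = 0.5050 hr

0.5050 hr


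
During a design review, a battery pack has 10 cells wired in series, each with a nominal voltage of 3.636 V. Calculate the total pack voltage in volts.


Series voltages add: 10 * 3.636 V = 36.36 V

36.36 V


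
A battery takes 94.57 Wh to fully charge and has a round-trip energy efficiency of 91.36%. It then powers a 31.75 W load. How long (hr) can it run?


Step 1: E_discharge = eta/100 * E_charge = 91.36/100 * 94.57 = 86.399 Wh
Step 2: t = E_discharge / P = 86.399 / 31.75 = 2.721 hr

2.721 hr


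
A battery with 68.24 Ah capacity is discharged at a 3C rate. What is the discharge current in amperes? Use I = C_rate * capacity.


I = C_rate * capacity = 3 * 68.24 = 204.72 A

204.72 A


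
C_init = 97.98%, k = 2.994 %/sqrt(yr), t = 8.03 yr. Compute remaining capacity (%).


Step 1: sqrt(8.03 yr) = 2.8337
Step 2: drop = 2.994 * 2.8337 = 8.4841
Step 3: C_final = 97.98 - 8.4841 = 89.50%

89.50%


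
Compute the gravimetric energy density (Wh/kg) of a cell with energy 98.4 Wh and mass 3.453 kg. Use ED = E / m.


Specific energy = 98.4 Wh / 3.453 kg = 28.50 Wh/kg

28.50 Wh/kg


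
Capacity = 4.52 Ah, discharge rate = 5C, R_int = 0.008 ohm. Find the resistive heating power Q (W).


Step 1: I = C_rate * capacity = 5 * 4.52 = 22.6 A
Step 2: Q = I^2 * R = 22.6^2 * 0.008 = 510.76 * 0.008 = 4.086 W

4.086 W


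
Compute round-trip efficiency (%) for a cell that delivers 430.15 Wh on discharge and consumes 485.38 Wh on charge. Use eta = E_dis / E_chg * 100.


Round-trip efficiency = 430.15/485.38 * 100% = 88.62%

88.62%


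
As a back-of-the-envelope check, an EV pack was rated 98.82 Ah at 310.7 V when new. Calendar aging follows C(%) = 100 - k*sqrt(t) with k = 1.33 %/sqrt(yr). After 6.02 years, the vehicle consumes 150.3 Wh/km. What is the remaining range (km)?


Step 1: capacity retention = 100 - 1.33 * sqrt(6.02) = 100 - 1.33 * 2.4536 = 96.737%
Step 2: C_now = 98.82 * 96.737/100 = 95.596 Ah
Step 3: E_pack = V * C_now = 310.7 * 95.596 = 29702 Wh
Step 4: range = E_pack / consumption = 29702 / 150.3 = 197.6 km

197.6 km


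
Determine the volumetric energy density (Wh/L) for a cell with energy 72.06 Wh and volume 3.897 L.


Volumetric ED = 72.06 Wh / 3.897 L = 18.49 Wh/L

18.49 Wh/L


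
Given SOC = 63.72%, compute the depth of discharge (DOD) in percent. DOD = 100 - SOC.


DOD = 100 - SOC = 100 - 63.72 = 36.28%

36.28%


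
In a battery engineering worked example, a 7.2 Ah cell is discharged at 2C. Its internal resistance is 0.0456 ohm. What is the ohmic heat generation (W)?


Step 1: I = C_rate * capacity = 2 * 7.2 = 14.4 A
Step 2: Q = I^2 * R = 14.4^2 * 0.0456 = 207.36 * 0.0456 = 9.456 W

9.456 W


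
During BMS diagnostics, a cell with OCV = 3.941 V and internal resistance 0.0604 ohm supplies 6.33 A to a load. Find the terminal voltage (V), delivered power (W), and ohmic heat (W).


Step 1: V_terminal = OCV - I*R = 3.941 - 6.33 * 0.0604 = 3.5587 V
Step 2: P_out = V_terminal * I = 3.5587 * 6.33 = 22.53 W
Step 3: Q = I^2 * R = 6.33^2 * 0.0604 = 2.420 W

V=3.5587 V, P=22.53 W, Q=2.420 W


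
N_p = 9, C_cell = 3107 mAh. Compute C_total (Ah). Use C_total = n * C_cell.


Convert: C_cell = 3107 mAh = 3.107 Ah
C_total = 9 * 3.107 = 27.963 Ah

27.963 Ah


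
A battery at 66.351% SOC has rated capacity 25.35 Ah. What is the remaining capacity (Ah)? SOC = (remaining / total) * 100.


remaining = SOC / 100 * total = 66.351 / 100 * 25.35 = 16.82 Ah

16.82 Ah


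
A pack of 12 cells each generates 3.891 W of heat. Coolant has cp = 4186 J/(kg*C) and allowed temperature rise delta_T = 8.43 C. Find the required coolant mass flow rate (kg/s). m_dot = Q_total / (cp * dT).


Q_total = 12 * 3.891 = 46.692 W
m_dot = Q_total / (cp * dT) = 46.692 / (4186 * 8.43) = 0.001323 kg/s

0.001323 kg/s


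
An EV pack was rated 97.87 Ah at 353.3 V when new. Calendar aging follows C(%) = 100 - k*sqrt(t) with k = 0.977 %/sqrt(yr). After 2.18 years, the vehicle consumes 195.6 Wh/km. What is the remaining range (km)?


Step 1: capacity retention = 100 - 0.977 * sqrt(2.18) = 100 - 0.977 * 1.4765 = 98.557%
Step 2: C_now = 97.87 * 98.557/100 = 96.458 Ah
Step 3: E_pack = V * C_now = 353.3 * 96.458 = 34079 Wh
Step 4: range = E_pack / consumption = 34079 / 195.6 = 174.2 km

174.2 km


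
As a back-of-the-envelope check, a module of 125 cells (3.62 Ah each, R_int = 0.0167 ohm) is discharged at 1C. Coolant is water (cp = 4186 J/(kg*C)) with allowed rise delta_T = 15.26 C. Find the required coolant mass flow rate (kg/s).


Step 1: I = 1 * 3.62 = 3.62 A
Step 2: Q_cell = I^2 * R = 3.62^2 * 0.0167 = 0.21884 W
Step 3: Q_total = 125 * 0.21884 = 27.355 W
Step 4: m_dot = Q_total / (cp * dT) = 27.355 / (4186 * 15.26) = 4.282e-04 kg/s

4.282e-04 kg/s


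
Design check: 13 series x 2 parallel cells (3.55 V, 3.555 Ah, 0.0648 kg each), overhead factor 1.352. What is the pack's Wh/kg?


Step 1: V_pack = 13 * 3.55 = 46.15 V
Step 2: C_pack = 2 * 3.555 = 7.11 Ah
Step 3: E_pack = V_pack * C_pack = 46.15 * 7.11 = 328.13 Wh
Step 4: m_pack = 13 * 2 * 0.0648 * 1.352 = 2.2778 kg
Step 5: ED = E_pack / m_pack = 328.13 / 2.2778 = 144.1 Wh/kg

144.1 Wh/kg


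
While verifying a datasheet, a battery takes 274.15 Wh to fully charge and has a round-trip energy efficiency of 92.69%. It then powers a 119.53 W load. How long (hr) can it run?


Step 1: E_discharge = eta/100 * E_charge = 92.69/100 * 274.15 = 254.11 Wh
Step 2: t = E_discharge / P = 254.11 / 119.53 = 2.126 hr

2.126 hr


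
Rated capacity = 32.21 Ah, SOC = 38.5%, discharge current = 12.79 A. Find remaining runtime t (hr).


Step 1: remaining = SOC/100 * C_total = 38.5/100 * 32.21 = 12.401 Ah
Step 2: t = remaining / I = 12.401 / 12.79 = 0.9696 hr

0.9696 hr


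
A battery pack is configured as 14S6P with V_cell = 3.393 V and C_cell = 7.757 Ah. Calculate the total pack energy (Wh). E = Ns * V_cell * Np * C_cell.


E = Ns * Vcell * Np * Ccell = 14 * 3.393 * 6 * 7.757 = 2211 Wh

2211 Wh


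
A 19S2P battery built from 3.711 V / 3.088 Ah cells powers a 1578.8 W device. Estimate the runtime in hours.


Step 1: E_pack = Ns * V_cell * Np * C_cell = 19 * 3.711 * 2 * 3.088 = 435.46 Wh
Step 2: t = E_pack / P = 435.46 / 1578.8 = 0.2758 hr

0.2758 hr


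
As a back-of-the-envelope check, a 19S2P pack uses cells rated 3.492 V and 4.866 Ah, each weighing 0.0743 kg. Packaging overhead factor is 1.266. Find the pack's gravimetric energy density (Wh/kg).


Step 1: V_pack = 19 * 3.492 = 66.348 V
Step 2: C_pack = 2 * 4.866 = 9.732 Ah
Step 3: E_pack = V_pack * C_pack = 66.348 * 9.732 = 645.7 Wh
Step 4: m_pack = 19 * 2 * 0.0743 * 1.266 = 3.5744 kg
Step 5: ED = E_pack / m_pack = 645.7 / 3.5744 = 180.6 Wh/kg

180.6 Wh/kg


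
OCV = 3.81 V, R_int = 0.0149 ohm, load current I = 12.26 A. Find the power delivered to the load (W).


Step 1: V_terminal = OCV - I*R = 3.81 - 12.26 * 0.0149 = 3.6273 V
Step 2: P_out = V_terminal * I = 3.6273 * 12.26 = 44.47 W

44.47 W


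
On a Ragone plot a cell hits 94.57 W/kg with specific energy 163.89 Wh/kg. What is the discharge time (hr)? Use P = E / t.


t = E / P = 163.89 / 94.57 = 1.733 hr

1.733 hr


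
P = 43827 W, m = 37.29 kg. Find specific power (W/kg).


SP = P / m = 43827 / 37.29 = 1175 W/kg

1175 W/kg


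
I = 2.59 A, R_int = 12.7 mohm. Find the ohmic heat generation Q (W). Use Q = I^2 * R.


Convert: R = 12.7 mohm = 0.0127 ohm
Q = I^2 * R = 2.59^2 * 0.0127 = 0.08519 W

0.08519 W


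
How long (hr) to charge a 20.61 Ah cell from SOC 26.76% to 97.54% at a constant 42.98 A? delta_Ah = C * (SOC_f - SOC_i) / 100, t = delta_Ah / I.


delta_Ah = 20.61 * (97.54 - 26.76) / 100 = 14.588 Ah
t = delta_Ah / I = 14.588 / 42.98 = 0.3394 hr

0.3394 hr


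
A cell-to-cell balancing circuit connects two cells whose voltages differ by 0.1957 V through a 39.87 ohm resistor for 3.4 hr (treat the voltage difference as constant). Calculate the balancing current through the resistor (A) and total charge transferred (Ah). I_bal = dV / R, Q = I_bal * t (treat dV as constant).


I_bal = dV / R = 0.1957 / 39.87 = 0.0049085 A
Q = I_bal * t = 0.0049085 * 3.4 = 0.01669 Ah

I=0.0049085 A, Q=0.01669 Ah


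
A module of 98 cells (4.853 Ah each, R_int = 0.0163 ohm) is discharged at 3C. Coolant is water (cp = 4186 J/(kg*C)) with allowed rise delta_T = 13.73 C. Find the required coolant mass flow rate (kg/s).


Step 1: I = 3 * 4.853 = 14.559 A
Step 2: Q_cell = I^2 * R = 14.559^2 * 0.0163 = 3.455 W
Step 3: Q_total = 98 * 3.455 = 338.59 W
Step 4: m_dot = Q_total / (cp * dT) = 338.59 / (4186 * 13.73) = 0.005891 kg/s

0.005891 kg/s


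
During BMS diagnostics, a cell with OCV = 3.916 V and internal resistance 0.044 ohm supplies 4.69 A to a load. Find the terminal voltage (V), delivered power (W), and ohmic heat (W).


Step 1: V_terminal = OCV - I*R = 3.916 - 4.69 * 0.044 = 3.7096 V
Step 2: P_out = V_terminal * I = 3.7096 * 4.69 = 17.40 W
Step 3: Q = I^2 * R = 4.69^2 * 0.044 = 0.9678 W

V=3.7096 V, P=17.40 W, Q=0.9678 W


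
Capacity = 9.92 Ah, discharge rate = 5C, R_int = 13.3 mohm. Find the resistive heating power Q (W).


Convert: R = 13.3 mohm = 0.0133 ohm
Step 1: I = C_rate * capacity = 5 * 9.92 = 49.6 A
Step 2: Q = I^2 * R = 49.6^2 * 0.0133 = 2460.2 * 0.0133 = 32.72 W

32.72 W


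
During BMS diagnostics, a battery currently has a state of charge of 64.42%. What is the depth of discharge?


DOD = 100 - SOC = 100 - 64.42 = 35.58%

35.58%


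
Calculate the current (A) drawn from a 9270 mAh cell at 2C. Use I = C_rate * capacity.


Convert: capacity = 9270 mAh = 9.27 Ah
I = C_rate * capacity = 2 * 9.27 = 18.54 A

18.54 A


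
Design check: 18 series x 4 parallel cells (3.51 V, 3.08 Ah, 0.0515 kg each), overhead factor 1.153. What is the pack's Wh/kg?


Step 1: V_pack = 18 * 3.51 = 63.18 V
Step 2: C_pack = 4 * 3.08 = 12.32 Ah
Step 3: E_pack = V_pack * C_pack = 63.18 * 12.32 = 778.38 Wh
Step 4: m_pack = 18 * 4 * 0.0515 * 1.153 = 4.2753 kg
Step 5: ED = E_pack / m_pack = 778.38 / 4.2753 = 182.1 Wh/kg

182.1 Wh/kg


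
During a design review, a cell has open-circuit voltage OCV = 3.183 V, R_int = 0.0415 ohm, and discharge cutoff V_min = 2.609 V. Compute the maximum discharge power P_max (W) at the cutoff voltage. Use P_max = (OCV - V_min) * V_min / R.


P_max = (OCV - V_min) * V_min / R = (3.183 - 2.609) * 2.609 / 0.0415 = 0.574 * 2.609 / 0.0415 = 36.09 W

36.09 W


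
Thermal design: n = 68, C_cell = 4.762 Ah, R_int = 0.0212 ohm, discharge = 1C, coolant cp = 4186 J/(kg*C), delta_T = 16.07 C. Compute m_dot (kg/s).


Step 1: I = 1 * 4.762 = 4.762 A
Step 2: Q_cell = I^2 * R = 4.762^2 * 0.0212 = 0.48074 W
Step 3: Q_total = 68 * 0.48074 = 32.69 W
Step 4: m_dot = Q_total / (cp * dT) = 32.69 / (4186 * 16.07) = 4.860e-04 kg/s

4.860e-04 kg/s


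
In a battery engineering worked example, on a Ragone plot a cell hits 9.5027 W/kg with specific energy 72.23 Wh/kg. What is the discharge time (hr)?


t = E / P = 72.23 / 9.5027 = 7.601 hr

7.601 hr


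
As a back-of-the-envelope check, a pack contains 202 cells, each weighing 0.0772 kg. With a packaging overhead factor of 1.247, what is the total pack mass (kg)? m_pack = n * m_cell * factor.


Cell mass sum = 202 * 0.0772 = 15.594 kg
With overhead 1.247: m_pack = 15.594 * 1.247 = 19.45 kg

19.45 kg


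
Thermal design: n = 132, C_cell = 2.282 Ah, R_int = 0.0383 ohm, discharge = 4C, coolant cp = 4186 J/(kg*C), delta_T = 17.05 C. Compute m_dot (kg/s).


Step 1: I = 4 * 2.282 = 9.128 A
Step 2: Q_cell = I^2 * R = 9.128^2 * 0.0383 = 3.1912 W
Step 3: Q_total = 132 * 3.1912 = 421.24 W
Step 4: m_dot = Q_total / (cp * dT) = 421.24 / (4186 * 17.05) = 0.005902 kg/s

0.005902 kg/s


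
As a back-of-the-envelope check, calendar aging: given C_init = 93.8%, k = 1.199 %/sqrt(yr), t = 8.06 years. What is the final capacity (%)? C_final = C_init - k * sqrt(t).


Step 1: sqrt(8.06 yr) = 2.839
Step 2: drop = 1.199 * 2.839 = 3.404
Step 3: C_final = 93.8 - 3.404 = 90.40%

90.40%


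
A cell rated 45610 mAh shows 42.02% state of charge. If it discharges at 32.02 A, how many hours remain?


Convert: C_total = 45610 mAh = 45.61 Ah
Step 1: remaining = SOC/100 * C_total = 42.02/100 * 45.61 = 19.165 Ah
Step 2: t = remaining / I = 19.165 / 32.02 = 0.5985 hr

0.5985 hr
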